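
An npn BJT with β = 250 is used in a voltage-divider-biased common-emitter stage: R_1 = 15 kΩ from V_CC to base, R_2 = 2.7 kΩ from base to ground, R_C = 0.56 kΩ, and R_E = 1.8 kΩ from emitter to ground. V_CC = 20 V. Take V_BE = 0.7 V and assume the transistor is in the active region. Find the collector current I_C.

I_C ≈ 1.3 mA

Thevenize the base divider: V_Th = V_CC·R_2/(R_1+R_2) = 20×2.7/17.7 = 3.05 V, R_Th = R_1‖R_2 = 2.29 kΩ.
Base-emitter loop: V_Th = I_B·R_Th + V_BE + (β+1)I_B·R_E, so I_B = (3.05 − 0.7) / (2.29 + 251×1.8) = 0.00518 mA.
I_C = β·I_B = 250×0.00518 = 1.29 mA, and I_E = (β+1)I_B = 1.3 mA.
V_CE = V_CC − I_C·R_C − I_E·R_E = 20 − 1.29×0.56 − 1.3×1.8 = 16.9 V.
V_CE = 16.9 V > 0.2 V confirms active-region operation.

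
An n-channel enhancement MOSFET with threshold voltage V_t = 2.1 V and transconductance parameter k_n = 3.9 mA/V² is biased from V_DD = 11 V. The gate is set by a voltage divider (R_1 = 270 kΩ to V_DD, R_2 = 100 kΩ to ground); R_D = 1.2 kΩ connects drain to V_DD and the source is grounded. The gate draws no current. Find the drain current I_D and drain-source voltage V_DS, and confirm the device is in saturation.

V_G = V_DD·R_2/(R_1+R_2) = 11×100/370 = 2.97 V. With the source grounded, V_GS = V_G = 2.97 V.
Assume saturation: I_D = (k_n/2)(V_GS − V_t)² = (3.9/2)×(2.97 − 2.1)² = 1.95×0.873² = 1.49 mA.
V_DS = V_DD − I_D·R_D = 11 − 1.49×1.2 = 9.22 V.
Saturation requires V_DS ≥ V_GS − V_t = 0.873 V; 9.22 ≥ 0.873 ✓.

I_D ≈ 1.5 mA, V_DS ≈ 9.2 V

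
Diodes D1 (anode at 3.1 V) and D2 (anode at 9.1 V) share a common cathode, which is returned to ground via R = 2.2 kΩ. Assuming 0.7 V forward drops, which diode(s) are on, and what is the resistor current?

Only D2 conducts; I_R ≈ 3.8 mA

Assume both conduct. Then node N would need to be at both 3.1−0.7 = 2.4 V and 9.1−0.7 = 8.4 V, which is impossible.
Assume only D2 conducts: V_N = 9.1 − 0.7 = 8.4 V, so I_R = 8.4/2.2 = 3.82 mA.
Check D1: its anode-to-cathode voltage is 3.1 − 8.4 = -5.3 V < 0.7 V, so it is off. The assumption is consistent.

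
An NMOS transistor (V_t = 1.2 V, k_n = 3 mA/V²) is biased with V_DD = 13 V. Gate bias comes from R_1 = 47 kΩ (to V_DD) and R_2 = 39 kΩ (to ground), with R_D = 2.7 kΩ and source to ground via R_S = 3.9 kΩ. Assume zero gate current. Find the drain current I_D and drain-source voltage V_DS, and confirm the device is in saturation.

I_D ≈ 1 mA, V_DS ≈ 6.4 V

V_G = V_DD·R_2/(R_1+R_2) = 13×39/86 = 5.9 V.
Assume saturation: I_D = (k_n/2)(V_GS − V_t)² with V_GS = V_G − I_D·R_S = 5.9 − 3.9·I_D.
Substituting gives 22.8·I_D² − 55.9·I_D + 33.1 = 0, with roots I_D = 0.995 or 1.46 mA.
The root I_D = 1.46 mA gives V_GS = 0.215 V ≤ V_t, so take I_D = 0.995 mA.
Then V_GS = 2.01 V and V_DS = V_DD − I_D(R_D+R_S) = 13 − 0.995×6.6 = 6.43 V.
Saturation requires V_DS ≥ V_GS − V_t = 0.814 V; 6.43 ≥ 0.814 ✓.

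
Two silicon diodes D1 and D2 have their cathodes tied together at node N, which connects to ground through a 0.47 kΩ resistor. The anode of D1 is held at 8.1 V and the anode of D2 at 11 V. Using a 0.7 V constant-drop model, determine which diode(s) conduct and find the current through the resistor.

Assume both conduct. Then node N would need to be at both 8.1−0.7 = 7.4 V and 11−0.7 = 10.3 V, which is impossible.
Assume only D2 conducts: V_N = 11 − 0.7 = 10.3 V, so I_R = 10.3/0.47 = 21.9 mA.
Check D1: its anode-to-cathode voltage is 8.1 − 10.3 = -2.2 V < 0.7 V, so it is off. The assumption is consistent.

Only D2 conducts; I_R ≈ 22 mA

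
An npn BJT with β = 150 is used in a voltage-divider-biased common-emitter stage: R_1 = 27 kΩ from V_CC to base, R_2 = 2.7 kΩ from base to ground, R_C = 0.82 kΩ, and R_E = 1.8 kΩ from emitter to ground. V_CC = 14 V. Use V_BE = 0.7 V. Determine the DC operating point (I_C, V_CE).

I_C ≈ 0.31 mA, V_CE ≈ 13 V

Thevenize the base divider: V_Th = V_CC·R_2/(R_1+R_2) = 14×2.7/29.7 = 1.27 V, R_Th = R_1‖R_2 = 2.45 kΩ.
Base-emitter loop: V_Th = I_B·R_Th + V_BE + (β+1)I_B·R_E, so I_B = (1.27 − 0.7) / (2.45 + 151×1.8) = 0.00209 mA.
I_C = β·I_B = 150×0.00209 = 0.313 mA, and I_E = (β+1)I_B = 0.315 mA.
V_CE = V_CC − I_C·R_C − I_E·R_E = 14 − 0.313×0.82 − 0.315×1.8 = 13.2 V.
V_CE = 13.2 V > 0.2 V confirms active-region operation.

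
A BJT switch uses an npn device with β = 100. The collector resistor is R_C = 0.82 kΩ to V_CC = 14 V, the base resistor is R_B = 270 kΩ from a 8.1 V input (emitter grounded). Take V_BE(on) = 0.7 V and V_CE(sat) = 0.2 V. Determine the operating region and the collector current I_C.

Assume active. Base-emitter loop: I_B = (V_BB − V_BE)/R_B = (8.1 − 0.7)/270 = 0.0274 mA.
I_C = β·I_B = 100×0.0274 = 2.74 mA.
V_CE = V_CC − I_C·R_C = 14 − 2.74×0.82 = 11.8 V > V_CE(sat), so the active-region assumption holds.

active; I_C ≈ 2.7 mA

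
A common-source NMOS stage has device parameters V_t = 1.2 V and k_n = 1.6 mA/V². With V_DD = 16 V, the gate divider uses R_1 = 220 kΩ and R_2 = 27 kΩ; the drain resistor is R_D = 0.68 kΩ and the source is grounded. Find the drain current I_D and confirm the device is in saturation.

V_G = V_DD·R_2/(R_1+R_2) = 16×27/247 = 1.75 V. With the source grounded, V_GS = V_G = 1.75 V.
Assume saturation: I_D = (k_n/2)(V_GS − V_t)² = (1.6/2)×(1.75 − 1.2)² = 0.8×0.549² = 0.241 mA.
V_DS = V_DD − I_D·R_D = 16 − 0.241×0.68 = 15.8 V.
Saturation requires V_DS ≥ V_GS − V_t = 0.549 V; 15.8 ≥ 0.549 ✓.

I_D ≈ 0.24 mA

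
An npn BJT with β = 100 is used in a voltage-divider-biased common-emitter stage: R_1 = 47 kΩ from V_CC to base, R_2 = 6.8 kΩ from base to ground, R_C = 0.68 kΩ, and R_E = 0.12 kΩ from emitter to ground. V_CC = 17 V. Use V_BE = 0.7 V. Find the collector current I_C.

Thevenize the base divider: V_Th = V_CC·R_2/(R_1+R_2) = 17×6.8/53.8 = 2.15 V, R_Th = R_1‖R_2 = 5.94 kΩ.
Base-emitter loop: V_Th = I_B·R_Th + V_BE + (β+1)I_B·R_E, so I_B = (2.15 − 0.7) / (5.94 + 101×0.12) = 0.0802 mA.
I_C = β·I_B = 100×0.0802 = 8.02 mA, and I_E = (β+1)I_B = 8.1 mA.
V_CE = V_CC − I_C·R_C − I_E·R_E = 17 − 8.02×0.68 − 8.1×0.12 = 10.6 V.
V_CE = 10.6 V > 0.2 V confirms active-region operation.

I_C ≈ 8 mA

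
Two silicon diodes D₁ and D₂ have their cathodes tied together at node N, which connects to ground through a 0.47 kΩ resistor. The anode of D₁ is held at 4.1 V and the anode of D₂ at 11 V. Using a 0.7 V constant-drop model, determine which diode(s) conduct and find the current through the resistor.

Only D₂ conducts; I_R ≈ 22 mA

Assume both conduct. Then node N would need to be at both 4.1−0.7 = 3.4 V and 11−0.7 = 10.3 V, which is impossible.
Assume only D₂ conducts: V_N = 11 − 0.7 = 10.3 V, so I_R = 10.3/0.47 = 21.9 mA.
Check D₁: its anode-to-cathode voltage is 4.1 − 10.3 = -6.2 V < 0.7 V, so it is off. The assumption is consistent.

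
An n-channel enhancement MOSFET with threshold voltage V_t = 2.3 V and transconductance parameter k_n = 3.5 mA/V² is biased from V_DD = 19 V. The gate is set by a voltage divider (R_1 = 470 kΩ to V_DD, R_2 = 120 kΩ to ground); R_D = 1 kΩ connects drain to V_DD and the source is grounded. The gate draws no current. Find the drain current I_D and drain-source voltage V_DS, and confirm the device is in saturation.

V_G = V_DD·R_2/(R_1+R_2) = 19×120/590 = 3.86 V. With the source grounded, V_GS = V_G = 3.86 V.
Assume saturation: I_D = (k_n/2)(V_GS − V_t)² = (3.5/2)×(3.86 − 2.3)² = 1.75×1.56² = 4.28 mA.
V_DS = V_DD − I_D·R_D = 19 − 4.28×1 = 14.7 V.
Saturation requires V_DS ≥ V_GS − V_t = 1.56 V; 14.7 ≥ 1.56 ✓.

I_D ≈ 4.3 mA, V_DS ≈ 15 V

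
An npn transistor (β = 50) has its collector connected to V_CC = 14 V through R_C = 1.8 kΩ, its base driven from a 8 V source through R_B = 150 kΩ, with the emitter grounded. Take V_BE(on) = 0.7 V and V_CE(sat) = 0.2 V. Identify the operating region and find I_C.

Assume active. Base-emitter loop: I_B = (V_BB − V_BE)/R_B = (8 − 0.7)/150 = 0.0487 mA.
I_C = β·I_B = 50×0.0487 = 2.43 mA.
V_CE = V_CC − I_C·R_C = 14 − 2.43×1.8 = 9.62 V > V_CE(sat), so the active-region assumption holds.

active; I_C ≈ 2.4 mA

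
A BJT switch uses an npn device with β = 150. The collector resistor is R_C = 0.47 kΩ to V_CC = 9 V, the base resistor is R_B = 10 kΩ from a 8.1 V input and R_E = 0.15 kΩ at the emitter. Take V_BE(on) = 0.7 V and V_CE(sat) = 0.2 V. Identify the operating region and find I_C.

Assume active: I_B = (8.1 − 0.7)/(10 + 151×0.15) = 0.227 mA, I_C = β·I_B = 34 mA.
Then V_CE = 9 − 34×0.47 − 34.2×0.15 = -12.1 V < 0.2 V — the active assumption fails.
Re-solve with V_CE = 0.2 V. KCL at the emitter: V_E/R_E = (V_BB−0.7−V_E)/R_B + (V_CC−0.2−V_E)/R_C, giving V_E = 2.19 V.
I_C = (V_CC − 0.2 − V_E)/R_C = (8.8 − 2.19)/0.47 = 14.1 mA.
Check: I_B = (7.4 − 2.19)/10 = 0.521 mA, and β·I_B = 78.2 mA > I_C, confirming saturation.

saturation; I_C ≈ 14 mA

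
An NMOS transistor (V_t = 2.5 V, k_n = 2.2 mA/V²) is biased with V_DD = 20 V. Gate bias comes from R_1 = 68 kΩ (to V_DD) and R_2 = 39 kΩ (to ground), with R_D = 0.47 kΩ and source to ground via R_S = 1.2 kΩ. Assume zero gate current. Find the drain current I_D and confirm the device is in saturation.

I_D ≈ 2.7 mA

V_G = V_DD·R_2/(R_1+R_2) = 20×39/107 = 7.29 V.
Assume saturation: I_D = (k_n/2)(V_GS − V_t)² with V_GS = V_G − I_D·R_S = 7.29 − 1.2·I_D.
Substituting gives 1.58·I_D² − 13.6·I_D + 25.2 = 0, with roots I_D = 2.69 or 5.93 mA.
The root I_D = 5.93 mA gives V_GS = 0.179 V ≤ V_t, so take I_D = 2.69 mA.
Then V_GS = 4.06 V and V_DS = V_DD − I_D(R_D+R_S) = 20 − 2.69×1.67 = 15.5 V.
Saturation requires V_DS ≥ V_GS − V_t = 1.56 V; 15.5 ≥ 1.56 ✓.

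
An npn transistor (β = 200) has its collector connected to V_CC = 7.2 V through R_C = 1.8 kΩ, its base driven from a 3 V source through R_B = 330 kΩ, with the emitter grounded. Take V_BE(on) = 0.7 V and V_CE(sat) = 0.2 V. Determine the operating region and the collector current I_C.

Assume active. Base-emitter loop: I_B = (V_BB − V_BE)/R_B = (3 − 0.7)/330 = 0.00697 mA.
I_C = β·I_B = 200×0.00697 = 1.39 mA.
V_CE = V_CC − I_C·R_C = 7.2 − 1.39×1.8 = 4.69 V > V_CE(sat), so the active-region assumption holds.

active; I_C ≈ 1.4 mA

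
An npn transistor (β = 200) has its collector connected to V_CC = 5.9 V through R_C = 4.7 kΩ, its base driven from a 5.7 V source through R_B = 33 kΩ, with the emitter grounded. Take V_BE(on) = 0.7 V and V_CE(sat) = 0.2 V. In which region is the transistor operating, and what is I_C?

Assume active: I_B = (5.7 − 0.7)/33 = 0.152 mA, giving I_C = β·I_B = 30.3 mA.
But then V_CE = 5.9 − 30.3×4.7 = -137 V < V_CE(sat) = 0.2 V — impossible in the active region.
So the transistor is saturated. With V_CE = 0.2 V, I_C = (V_CC − 0.2)/R_C = 5.7/4.7 = 1.21 mA.
Check: β·I_B = 30.3 mA > I_C = 1.21 mA, confirming saturation.

saturation; I_C ≈ 1.2 mA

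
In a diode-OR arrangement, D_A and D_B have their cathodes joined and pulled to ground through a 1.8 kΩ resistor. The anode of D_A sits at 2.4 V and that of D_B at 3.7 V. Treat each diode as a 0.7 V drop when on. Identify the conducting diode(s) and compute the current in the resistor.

Assume both conduct. Then node N would need to be at both 2.4−0.7 = 1.7 V and 3.7−0.7 = 3 V, which is impossible.
Assume only D_B conducts: V_N = 3.7 − 0.7 = 3 V, so I_R = 3/1.8 = 1.67 mA.
Check D_A: its anode-to-cathode voltage is 2.4 − 3 = -0.6 V < 0.7 V, so it is off. The assumption is consistent.

Only D_B conducts; I_R ≈ 1.7 mA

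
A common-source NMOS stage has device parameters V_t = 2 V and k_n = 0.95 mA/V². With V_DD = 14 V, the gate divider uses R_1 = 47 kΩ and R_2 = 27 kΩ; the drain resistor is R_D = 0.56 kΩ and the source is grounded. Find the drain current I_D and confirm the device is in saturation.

V_G = V_DD·R_2/(R_1+R_2) = 14×27/74 = 5.11 V. With the source grounded, V_GS = V_G = 5.11 V.
Assume saturation: I_D = (k_n/2)(V_GS − V_t)² = (0.95/2)×(5.11 − 2)² = 0.475×3.11² = 4.59 mA.
V_DS = V_DD − I_D·R_D = 14 − 4.59×0.56 = 11.4 V.
Saturation requires V_DS ≥ V_GS − V_t = 3.11 V; 11.4 ≥ 3.11 ✓.

I_D ≈ 4.6 mA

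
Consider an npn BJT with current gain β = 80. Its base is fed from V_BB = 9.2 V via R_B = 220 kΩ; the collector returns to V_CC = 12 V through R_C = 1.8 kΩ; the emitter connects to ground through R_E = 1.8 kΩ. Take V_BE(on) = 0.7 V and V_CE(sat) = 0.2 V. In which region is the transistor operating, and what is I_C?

active; I_C ≈ 1.9 mA

Assume active. Base-emitter loop: I_B = (V_BB − V_BE)/(R_B + (β+1)R_E) = (9.2 − 0.7)/(220 + 81×1.8) = 0.0232 mA.
I_C = β·I_B = 80×0.0232 = 1.86 mA.
V_CE = V_CC − I_C·R_C − I_E·R_E = 12 − 1.86×1.8 − 1.88×1.8 = 5.27 V > V_CE(sat), so the active-region assumption holds.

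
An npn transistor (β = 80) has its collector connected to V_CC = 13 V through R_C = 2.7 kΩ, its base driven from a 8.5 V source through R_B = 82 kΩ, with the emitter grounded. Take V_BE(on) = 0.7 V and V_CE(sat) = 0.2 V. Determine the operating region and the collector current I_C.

saturation; I_C ≈ 4.7 mA

Assume active: I_B = (8.5 − 0.7)/82 = 0.0951 mA, giving I_C = β·I_B = 7.61 mA.
But then V_CE = 13 − 7.61×2.7 = -7.55 V < V_CE(sat) = 0.2 V — impossible in the active region.
So the transistor is saturated. With V_CE = 0.2 V, I_C = (V_CC − 0.2)/R_C = 12.8/2.7 = 4.74 mA.
Check: β·I_B = 7.61 mA > I_C = 4.74 mA, confirming saturation.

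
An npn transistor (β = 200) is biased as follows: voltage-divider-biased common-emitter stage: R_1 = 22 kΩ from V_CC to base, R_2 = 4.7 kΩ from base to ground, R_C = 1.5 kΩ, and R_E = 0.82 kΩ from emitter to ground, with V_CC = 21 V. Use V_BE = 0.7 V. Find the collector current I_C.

I_C ≈ 3.6 mA

Thevenize the base divider: V_Th = V_CC·R_2/(R_1+R_2) = 21×4.7/26.7 = 3.7 V, R_Th = R_1‖R_2 = 3.87 kΩ.
Base-emitter loop: V_Th = I_B·R_Th + V_BE + (β+1)I_B·R_E, so I_B = (3.7 − 0.7) / (3.87 + 201×0.82) = 0.0178 mA.
I_C = β·I_B = 200×0.0178 = 3.55 mA, and I_E = (β+1)I_B = 3.57 mA.
V_CE = V_CC − I_C·R_C − I_E·R_E = 21 − 3.55×1.5 − 3.57×0.82 = 12.7 V.
V_CE = 12.7 V > 0.2 V confirms active-region operation.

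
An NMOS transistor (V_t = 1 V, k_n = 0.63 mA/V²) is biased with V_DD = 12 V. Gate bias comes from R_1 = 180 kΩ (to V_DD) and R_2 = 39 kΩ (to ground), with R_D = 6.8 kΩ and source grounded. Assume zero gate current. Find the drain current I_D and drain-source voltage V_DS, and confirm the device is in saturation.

V_G = V_DD·R_2/(R_1+R_2) = 12×39/219 = 2.14 V. With the source grounded, V_GS = V_G = 2.14 V.
Assume saturation: I_D = (k_n/2)(V_GS − V_t)² = (0.63/2)×(2.14 − 1)² = 0.315×1.14² = 0.407 mA.
V_DS = V_DD − I_D·R_D = 12 − 0.407×6.8 = 9.23 V.
Saturation requires V_DS ≥ V_GS − V_t = 1.14 V; 9.23 ≥ 1.14 ✓.

I_D ≈ 0.41 mA, V_DS ≈ 9.2 V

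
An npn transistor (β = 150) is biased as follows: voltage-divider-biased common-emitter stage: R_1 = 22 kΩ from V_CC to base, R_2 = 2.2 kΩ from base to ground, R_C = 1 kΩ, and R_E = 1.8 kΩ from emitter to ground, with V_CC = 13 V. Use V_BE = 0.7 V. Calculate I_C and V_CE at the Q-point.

Thevenize the base divider: V_Th = V_CC·R_2/(R_1+R_2) = 13×2.2/24.2 = 1.18 V, R_Th = R_1‖R_2 = 2 kΩ.
Base-emitter loop: V_Th = I_B·R_Th + V_BE + (β+1)I_B·R_E, so I_B = (1.18 − 0.7) / (2 + 151×1.8) = 0.00176 mA.
I_C = β·I_B = 150×0.00176 = 0.264 mA, and I_E = (β+1)I_B = 0.266 mA.
V_CE = V_CC − I_C·R_C − I_E·R_E = 13 − 0.264×1 − 0.266×1.8 = 12.3 V.
V_CE = 12.3 V > 0.2 V confirms active-region operation.

I_C ≈ 0.26 mA, V_CE ≈ 12 V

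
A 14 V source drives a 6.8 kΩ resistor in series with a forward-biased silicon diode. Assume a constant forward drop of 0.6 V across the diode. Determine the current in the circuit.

KVL around the loop: 14 = V_D + I·R = 0.6 + I × 6.8 kΩ.
So I = (14 − 0.6) / 6.8 kΩ = 13.4 / 6.8 = 1.97 mA.

I ≈ 2 mA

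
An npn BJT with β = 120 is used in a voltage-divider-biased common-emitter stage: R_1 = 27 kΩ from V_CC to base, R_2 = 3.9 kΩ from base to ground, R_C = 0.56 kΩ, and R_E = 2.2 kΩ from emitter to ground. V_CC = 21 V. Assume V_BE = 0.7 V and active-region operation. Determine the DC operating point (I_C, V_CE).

Thevenize the base divider: V_Th = V_CC·R_2/(R_1+R_2) = 21×3.9/30.9 = 2.65 V, R_Th = R_1‖R_2 = 3.41 kΩ.
Base-emitter loop: V_Th = I_B·R_Th + V_BE + (β+1)I_B·R_E, so I_B = (2.65 − 0.7) / (3.41 + 121×2.2) = 0.00723 mA.
I_C = β·I_B = 120×0.00723 = 0.868 mA, and I_E = (β+1)I_B = 0.875 mA.
V_CE = V_CC − I_C·R_C − I_E·R_E = 21 − 0.868×0.56 − 0.875×2.2 = 18.6 V.
V_CE = 18.6 V > 0.2 V confirms active-region operation.

I_C ≈ 0.87 mA, V_CE ≈ 19 V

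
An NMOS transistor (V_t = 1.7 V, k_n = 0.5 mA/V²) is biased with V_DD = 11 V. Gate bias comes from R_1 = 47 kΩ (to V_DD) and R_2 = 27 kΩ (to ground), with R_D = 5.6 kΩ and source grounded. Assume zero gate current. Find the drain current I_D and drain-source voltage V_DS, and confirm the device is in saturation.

V_G = V_DD·R_2/(R_1+R_2) = 11×27/74 = 4.01 V. With the source grounded, V_GS = V_G = 4.01 V.
Assume saturation: I_D = (k_n/2)(V_GS − V_t)² = (0.5/2)×(4.01 − 1.7)² = 0.25×2.31² = 1.34 mA.
V_DS = V_DD − I_D·R_D = 11 − 1.34×5.6 = 3.51 V.
Saturation requires V_DS ≥ V_GS − V_t = 2.31 V; 3.51 ≥ 2.31 ✓.

I_D ≈ 1.3 mA, V_DS ≈ 3.5 V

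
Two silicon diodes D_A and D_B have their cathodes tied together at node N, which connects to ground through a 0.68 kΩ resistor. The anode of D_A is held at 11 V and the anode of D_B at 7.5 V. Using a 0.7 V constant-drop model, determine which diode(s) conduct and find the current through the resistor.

Assume both conduct. Then node N would need to be at both 11−0.7 = 10.3 V and 7.5−0.7 = 6.8 V, which is impossible.
Assume only D_A conducts: V_N = 11 − 0.7 = 10.3 V, so I_R = 10.3/0.68 = 15.1 mA.
Check D_B: its anode-to-cathode voltage is 7.5 − 10.3 = -2.8 V < 0.7 V, so it is off. The assumption is consistent.

Only D_A conducts; I_R ≈ 15 mA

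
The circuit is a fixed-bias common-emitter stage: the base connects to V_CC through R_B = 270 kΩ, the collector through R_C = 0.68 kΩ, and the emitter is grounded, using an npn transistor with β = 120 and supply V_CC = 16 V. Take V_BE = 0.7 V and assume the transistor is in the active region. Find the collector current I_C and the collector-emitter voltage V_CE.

I_C ≈ 6.8 mA, V_CE ≈ 11 V

Base loop: V_CC = I_B·R_B + V_BE, so I_B = (16 − 0.7)/270 kΩ = 0.0567 mA.
In the active region I_C = β·I_B = 120 × 0.0567 = 6.8 mA.
Collector loop: V_CE = V_CC − I_C·R_C = 16 − 6.8×0.68 = 11.4 V.
Since V_CE = 11.4 V > V_CE(sat) ≈ 0.2 V, the transistor is in the active region as assumed.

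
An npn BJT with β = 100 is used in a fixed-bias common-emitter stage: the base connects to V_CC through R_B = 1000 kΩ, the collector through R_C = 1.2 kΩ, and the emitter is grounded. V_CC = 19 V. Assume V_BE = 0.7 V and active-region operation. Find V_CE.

V_CE ≈ 17 V

Base loop: V_CC = I_B·R_B + V_BE, so I_B = (19 − 0.7)/1000 kΩ = 0.0183 mA.
In the active region I_C = β·I_B = 100 × 0.0183 = 1.83 mA.
Collector loop: V_CE = V_CC − I_C·R_C = 19 − 1.83×1.2 = 16.8 V.
Since V_CE = 16.8 V > V_CE(sat) ≈ 0.2 V, the transistor is in the active region as assumed.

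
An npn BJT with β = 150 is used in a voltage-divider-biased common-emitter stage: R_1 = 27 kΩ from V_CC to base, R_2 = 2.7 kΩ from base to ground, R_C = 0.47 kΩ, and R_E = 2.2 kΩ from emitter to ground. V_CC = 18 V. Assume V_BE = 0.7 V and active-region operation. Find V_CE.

V_CE ≈ 17 V

Thevenize the base divider: V_Th = V_CC·R_2/(R_1+R_2) = 18×2.7/29.7 = 1.64 V, R_Th = R_1‖R_2 = 2.45 kΩ.
Base-emitter loop: V_Th = I_B·R_Th + V_BE + (β+1)I_B·R_E, so I_B = (1.64 − 0.7) / (2.45 + 151×2.2) = 0.0028 mA.
I_C = β·I_B = 150×0.0028 = 0.42 mA, and I_E = (β+1)I_B = 0.422 mA.
V_CE = V_CC − I_C·R_C − I_E·R_E = 18 − 0.42×0.47 − 0.422×2.2 = 16.9 V.
V_CE = 16.9 V > 0.2 V confirms active-region operation.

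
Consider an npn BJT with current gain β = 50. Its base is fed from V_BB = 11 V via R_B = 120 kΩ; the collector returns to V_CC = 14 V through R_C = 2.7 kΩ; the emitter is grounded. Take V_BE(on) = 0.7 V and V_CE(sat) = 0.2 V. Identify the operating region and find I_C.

Assume active. Base-emitter loop: I_B = (V_BB − V_BE)/R_B = (11 − 0.7)/120 = 0.0858 mA.
I_C = β·I_B = 50×0.0858 = 4.29 mA.
V_CE = V_CC − I_C·R_C = 14 − 4.29×2.7 = 2.41 V > V_CE(sat), so the active-region assumption holds.

active; I_C ≈ 4.3 mA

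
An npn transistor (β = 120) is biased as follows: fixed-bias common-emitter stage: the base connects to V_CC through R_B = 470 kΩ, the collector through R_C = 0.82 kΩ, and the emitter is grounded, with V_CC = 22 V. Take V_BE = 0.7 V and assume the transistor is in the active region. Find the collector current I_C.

I_C ≈ 5.4 mA

Base loop: V_CC = I_B·R_B + V_BE, so I_B = (22 − 0.7)/470 kΩ = 0.0453 mA.
In the active region I_C = β·I_B = 120 × 0.0453 = 5.44 mA.
Collector loop: V_CE = V_CC − I_C·R_C = 22 − 5.44×0.82 = 17.5 V.
Since V_CE = 17.5 V > V_CE(sat) ≈ 0.2 V, the transistor is in the active region as assumed.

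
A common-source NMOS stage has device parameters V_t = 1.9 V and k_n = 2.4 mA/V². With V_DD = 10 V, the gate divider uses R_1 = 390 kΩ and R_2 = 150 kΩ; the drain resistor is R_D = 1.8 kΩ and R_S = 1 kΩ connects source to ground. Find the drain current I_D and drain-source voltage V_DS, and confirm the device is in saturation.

V_G = V_DD·R_2/(R_1+R_2) = 10×150/540 = 2.78 V.
Assume saturation: I_D = (k_n/2)(V_GS − V_t)² with V_GS = V_G − I_D·R_S = 2.78 − 1·I_D.
Substituting gives 1.2·I_D² − 3.11·I_D + 0.925 = 0, with roots I_D = 0.343 or 2.25 mA.
The root I_D = 2.25 mA gives V_GS = 0.532 V ≤ V_t, so take I_D = 0.343 mA.
Then V_GS = 2.43 V and V_DS = V_DD − I_D(R_D+R_S) = 10 − 0.343×2.8 = 9.04 V.
Saturation requires V_DS ≥ V_GS − V_t = 0.535 V; 9.04 ≥ 0.535 ✓.

I_D ≈ 0.34 mA, V_DS ≈ 9 V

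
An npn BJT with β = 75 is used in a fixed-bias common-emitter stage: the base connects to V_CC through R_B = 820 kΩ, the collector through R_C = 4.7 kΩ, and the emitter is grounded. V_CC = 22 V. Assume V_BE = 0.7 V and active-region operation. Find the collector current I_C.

I_C ≈ 1.9 mA

Base loop: V_CC = I_B·R_B + V_BE, so I_B = (22 − 0.7)/820 kΩ = 0.026 mA.
In the active region I_C = β·I_B = 75 × 0.026 = 1.95 mA.
Collector loop: V_CE = V_CC − I_C·R_C = 22 − 1.95×4.7 = 12.8 V.
Since V_CE = 12.8 V > V_CE(sat) ≈ 0.2 V, the transistor is in the active region as assumed.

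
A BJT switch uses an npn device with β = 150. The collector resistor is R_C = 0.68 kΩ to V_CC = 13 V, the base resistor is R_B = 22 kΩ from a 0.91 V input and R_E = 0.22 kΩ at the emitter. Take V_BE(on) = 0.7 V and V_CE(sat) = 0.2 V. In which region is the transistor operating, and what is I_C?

Assume active. Base-emitter loop: I_B = (V_BB − V_BE)/(R_B + (β+1)R_E) = (0.91 − 0.7)/(22 + 151×0.22) = 0.0038 mA.
I_C = β·I_B = 150×0.0038 = 0.57 mA.
V_CE = V_CC − I_C·R_C − I_E·R_E = 13 − 0.57×0.68 − 0.574×0.22 = 12.5 V > V_CE(sat), so the active-region assumption holds.

active; I_C ≈ 0.57 mA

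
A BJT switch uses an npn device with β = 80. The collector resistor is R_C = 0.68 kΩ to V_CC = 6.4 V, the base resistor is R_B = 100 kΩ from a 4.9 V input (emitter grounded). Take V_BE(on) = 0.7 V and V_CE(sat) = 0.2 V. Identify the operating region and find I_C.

Assume active. Base-emitter loop: I_B = (V_BB − V_BE)/R_B = (4.9 − 0.7)/100 = 0.042 mA.
I_C = β·I_B = 80×0.042 = 3.36 mA.
V_CE = V_CC − I_C·R_C = 6.4 − 3.36×0.68 = 4.12 V > V_CE(sat), so the active-region assumption holds.

active; I_C ≈ 3.4 mA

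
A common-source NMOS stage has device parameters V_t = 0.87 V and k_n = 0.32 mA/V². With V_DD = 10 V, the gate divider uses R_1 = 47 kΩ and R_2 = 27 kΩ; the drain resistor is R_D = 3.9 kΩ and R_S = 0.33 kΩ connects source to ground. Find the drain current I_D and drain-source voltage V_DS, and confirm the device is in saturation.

V_G = V_DD·R_2/(R_1+R_2) = 10×27/74 = 3.65 V.
Assume saturation: I_D = (k_n/2)(V_GS − V_t)² with V_GS = V_G − I_D·R_S = 3.65 − 0.33·I_D.
Substituting gives 0.0174·I_D² − 1.29·I_D + 1.24 = 0, with roots I_D = 0.968 or 73.3 mA.
The root I_D = 73.3 mA gives V_GS = -20.5 V ≤ V_t, so take I_D = 0.968 mA.
Then V_GS = 3.33 V and V_DS = V_DD − I_D(R_D+R_S) = 10 − 0.968×4.23 = 5.91 V.
Saturation requires V_DS ≥ V_GS − V_t = 2.46 V; 5.91 ≥ 2.46 ✓.

I_D ≈ 0.97 mA, V_DS ≈ 5.9 V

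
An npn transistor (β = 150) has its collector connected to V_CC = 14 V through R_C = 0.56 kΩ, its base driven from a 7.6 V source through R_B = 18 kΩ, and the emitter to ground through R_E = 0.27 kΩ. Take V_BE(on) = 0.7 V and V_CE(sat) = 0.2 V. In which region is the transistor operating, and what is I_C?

Assume active: I_B = (7.6 − 0.7)/(18 + 151×0.27) = 0.117 mA, I_C = β·I_B = 17.6 mA.
Then V_CE = 14 − 17.6×0.56 − 17.7×0.27 = -0.649 V < 0.2 V — the active assumption fails.
Re-solve with V_CE = 0.2 V. KCL at the emitter: V_E/R_E = (V_BB−0.7−V_E)/R_B + (V_CC−0.2−V_E)/R_C, giving V_E = 4.51 V.
I_C = (V_CC − 0.2 − V_E)/R_C = (13.8 − 4.51)/0.56 = 16.6 mA.
Check: I_B = (6.9 − 4.51)/18 = 0.133 mA, and β·I_B = 19.9 mA > I_C, confirming saturation.

saturation; I_C ≈ 17 mA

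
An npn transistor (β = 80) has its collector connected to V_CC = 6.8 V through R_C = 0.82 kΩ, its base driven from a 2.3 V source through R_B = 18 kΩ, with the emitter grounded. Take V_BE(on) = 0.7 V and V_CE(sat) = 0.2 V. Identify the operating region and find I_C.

active; I_C ≈ 7.1 mA

Assume active. Base-emitter loop: I_B = (V_BB − V_BE)/R_B = (2.3 − 0.7)/18 = 0.0889 mA.
I_C = β·I_B = 80×0.0889 = 7.11 mA.
V_CE = V_CC − I_C·R_C = 6.8 − 7.11×0.82 = 0.969 V > V_CE(sat), so the active-region assumption holds.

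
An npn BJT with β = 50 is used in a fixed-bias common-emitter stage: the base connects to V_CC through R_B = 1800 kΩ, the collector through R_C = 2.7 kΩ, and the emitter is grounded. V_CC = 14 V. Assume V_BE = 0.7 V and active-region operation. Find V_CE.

Base loop: V_CC = I_B·R_B + V_BE, so I_B = (14 − 0.7)/1800 kΩ = 0.00739 mA.
In the active region I_C = β·I_B = 50 × 0.00739 = 0.369 mA.
Collector loop: V_CE = V_CC − I_C·R_C = 14 − 0.369×2.7 = 13 V.
Since V_CE = 13 V > V_CE(sat) ≈ 0.2 V, the transistor is in the active region as assumed.

V_CE ≈ 13 V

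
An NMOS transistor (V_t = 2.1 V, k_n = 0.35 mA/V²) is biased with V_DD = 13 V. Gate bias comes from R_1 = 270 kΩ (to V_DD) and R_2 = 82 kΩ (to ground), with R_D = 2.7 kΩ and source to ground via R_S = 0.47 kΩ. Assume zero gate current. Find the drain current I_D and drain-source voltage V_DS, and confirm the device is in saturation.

I_D ≈ 0.13 mA, V_DS ≈ 13 V

V_G = V_DD·R_2/(R_1+R_2) = 13×82/352 = 3.03 V.
Assume saturation: I_D = (k_n/2)(V_GS − V_t)² with V_GS = V_G − I_D·R_S = 3.03 − 0.47·I_D.
Substituting gives 0.0387·I_D² − 1.15·I_D + 0.151 = 0, with roots I_D = 0.131 or 29.7 mA.
The root I_D = 29.7 mA gives V_GS = -10.9 V ≤ V_t, so take I_D = 0.131 mA.
Then V_GS = 2.97 V and V_DS = V_DD − I_D(R_D+R_S) = 13 − 0.131×3.17 = 12.6 V.
Saturation requires V_DS ≥ V_GS − V_t = 0.867 V; 12.6 ≥ 0.867 ✓.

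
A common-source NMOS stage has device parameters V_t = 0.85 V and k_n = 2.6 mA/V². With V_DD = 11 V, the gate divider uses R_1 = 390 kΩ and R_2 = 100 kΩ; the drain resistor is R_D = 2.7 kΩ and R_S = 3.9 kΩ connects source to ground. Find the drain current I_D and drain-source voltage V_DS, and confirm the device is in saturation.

I_D ≈ 0.25 mA, V_DS ≈ 9.4 V

V_G = V_DD·R_2/(R_1+R_2) = 11×100/490 = 2.24 V.
Assume saturation: I_D = (k_n/2)(V_GS − V_t)² with V_GS = V_G − I_D·R_S = 2.24 − 3.9·I_D.
Substituting gives 19.8·I_D² − 15.1·I_D + 2.53 = 0, with roots I_D = 0.246 or 0.52 mA.
The root I_D = 0.52 mA gives V_GS = 0.218 V ≤ V_t, so take I_D = 0.246 mA.
Then V_GS = 1.29 V and V_DS = V_DD − I_D(R_D+R_S) = 11 − 0.246×6.6 = 9.38 V.
Saturation requires V_DS ≥ V_GS − V_t = 0.435 V; 9.38 ≥ 0.435 ✓.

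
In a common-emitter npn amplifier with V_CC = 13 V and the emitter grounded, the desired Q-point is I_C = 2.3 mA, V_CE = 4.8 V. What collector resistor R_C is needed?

R_C ≈ 3.6 kΩ

Collector loop: V_CC = I_C·R_C + V_CE.
R_C = (V_CC − V_CE)/I_C = (13 − 4.8)/2.3 = 3.57 kΩ.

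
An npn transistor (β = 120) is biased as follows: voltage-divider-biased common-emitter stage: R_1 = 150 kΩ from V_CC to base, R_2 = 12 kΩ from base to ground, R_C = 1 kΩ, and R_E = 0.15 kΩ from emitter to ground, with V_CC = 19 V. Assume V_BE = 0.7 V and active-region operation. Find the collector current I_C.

Thevenize the base divider: V_Th = V_CC·R_2/(R_1+R_2) = 19×12/162 = 1.41 V, R_Th = R_1‖R_2 = 11.1 kΩ.
Base-emitter loop: V_Th = I_B·R_Th + V_BE + (β+1)I_B·R_E, so I_B = (1.41 − 0.7) / (11.1 + 121×0.15) = 0.0242 mA.
I_C = β·I_B = 120×0.0242 = 2.9 mA, and I_E = (β+1)I_B = 2.93 mA.
V_CE = V_CC − I_C·R_C − I_E·R_E = 19 − 2.9×1 − 2.93×0.15 = 15.7 V.
V_CE = 15.7 V > 0.2 V confirms active-region operation.

I_C ≈ 2.9 mA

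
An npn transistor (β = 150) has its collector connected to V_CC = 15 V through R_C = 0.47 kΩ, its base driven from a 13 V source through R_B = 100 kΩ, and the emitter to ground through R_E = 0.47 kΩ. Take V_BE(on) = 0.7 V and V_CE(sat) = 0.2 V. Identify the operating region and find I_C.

Assume active. Base-emitter loop: I_B = (V_BB − V_BE)/(R_B + (β+1)R_E) = (13 − 0.7)/(100 + 151×0.47) = 0.0719 mA.
I_C = β·I_B = 150×0.0719 = 10.8 mA.
V_CE = V_CC − I_C·R_C − I_E·R_E = 15 − 10.8×0.47 − 10.9×0.47 = 4.82 V > V_CE(sat), so the active-region assumption holds.

active; I_C ≈ 11 mA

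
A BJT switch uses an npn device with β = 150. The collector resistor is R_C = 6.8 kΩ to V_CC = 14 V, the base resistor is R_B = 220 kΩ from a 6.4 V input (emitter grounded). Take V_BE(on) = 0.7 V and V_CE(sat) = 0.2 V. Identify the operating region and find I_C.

Assume active: I_B = (6.4 − 0.7)/220 = 0.0259 mA, giving I_C = β·I_B = 3.89 mA.
But then V_CE = 14 − 3.89×6.8 = -12.4 V < V_CE(sat) = 0.2 V — impossible in the active region.
So the transistor is saturated. With V_CE = 0.2 V, I_C = (V_CC − 0.2)/R_C = 13.8/6.8 = 2.03 mA.
Check: β·I_B = 3.89 mA > I_C = 2.03 mA, confirming saturation.

saturation; I_C ≈ 2 mA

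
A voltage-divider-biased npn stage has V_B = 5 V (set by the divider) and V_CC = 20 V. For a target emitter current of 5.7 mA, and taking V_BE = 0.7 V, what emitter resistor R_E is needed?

V_E = V_B − V_BE = 5 − 0.7 = 4.3 V.
R_E = V_E / I_E = 4.3 / 5.7 = 0.754 kΩ.

R_E ≈ 0.75 kΩ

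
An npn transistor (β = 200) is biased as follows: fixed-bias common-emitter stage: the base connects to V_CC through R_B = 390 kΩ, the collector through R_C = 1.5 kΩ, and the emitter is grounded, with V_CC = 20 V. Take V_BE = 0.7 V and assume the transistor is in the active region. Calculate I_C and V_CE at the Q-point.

Base loop: V_CC = I_B·R_B + V_BE, so I_B = (20 − 0.7)/390 kΩ = 0.0495 mA.
In the active region I_C = β·I_B = 200 × 0.0495 = 9.9 mA.
Collector loop: V_CE = V_CC − I_C·R_C = 20 − 9.9×1.5 = 5.15 V.
Since V_CE = 5.15 V > V_CE(sat) ≈ 0.2 V, the transistor is in the active region as assumed.

I_C ≈ 9.9 mA, V_CE ≈ 5.2 V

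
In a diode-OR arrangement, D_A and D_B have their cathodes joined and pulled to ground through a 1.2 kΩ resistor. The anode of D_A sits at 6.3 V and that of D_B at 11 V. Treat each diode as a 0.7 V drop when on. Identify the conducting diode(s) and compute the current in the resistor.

Only D_B conducts; I_R ≈ 8.6 mA

Assume both conduct. Then node N would need to be at both 6.3−0.7 = 5.6 V and 11−0.7 = 10.3 V, which is impossible.
Assume only D_B conducts: V_N = 11 − 0.7 = 10.3 V, so I_R = 10.3/1.2 = 8.58 mA.
Check D_A: its anode-to-cathode voltage is 6.3 − 10.3 = -4 V < 0.7 V, so it is off. The assumption is consistent.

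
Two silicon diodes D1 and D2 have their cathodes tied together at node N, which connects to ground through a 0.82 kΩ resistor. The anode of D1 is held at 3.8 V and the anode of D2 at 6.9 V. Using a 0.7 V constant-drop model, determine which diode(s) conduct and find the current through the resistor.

Only D2 conducts; I_R ≈ 7.6 mA

Assume both conduct. Then node N would need to be at both 3.8−0.7 = 3.1 V and 6.9−0.7 = 6.2 V, which is impossible.
Assume only D2 conducts: V_N = 6.9 − 0.7 = 6.2 V, so I_R = 6.2/0.82 = 7.56 mA.
Check D1: its anode-to-cathode voltage is 3.8 − 6.2 = -2.4 V < 0.7 V, so it is off. The assumption is consistent.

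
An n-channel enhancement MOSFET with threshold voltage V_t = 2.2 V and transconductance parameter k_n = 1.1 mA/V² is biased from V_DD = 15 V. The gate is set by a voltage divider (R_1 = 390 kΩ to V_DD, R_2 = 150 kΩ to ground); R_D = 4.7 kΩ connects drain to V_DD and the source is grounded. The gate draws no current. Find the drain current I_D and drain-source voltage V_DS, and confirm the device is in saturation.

V_G = V_DD·R_2/(R_1+R_2) = 15×150/540 = 4.17 V. With the source grounded, V_GS = V_G = 4.17 V.
Assume saturation: I_D = (k_n/2)(V_GS − V_t)² = (1.1/2)×(4.17 − 2.2)² = 0.55×1.97² = 2.13 mA.
V_DS = V_DD − I_D·R_D = 15 − 2.13×4.7 = 5 V.
Saturation requires V_DS ≥ V_GS − V_t = 1.97 V; 5 ≥ 1.97 ✓.

I_D ≈ 2.1 mA, V_DS ≈ 5 V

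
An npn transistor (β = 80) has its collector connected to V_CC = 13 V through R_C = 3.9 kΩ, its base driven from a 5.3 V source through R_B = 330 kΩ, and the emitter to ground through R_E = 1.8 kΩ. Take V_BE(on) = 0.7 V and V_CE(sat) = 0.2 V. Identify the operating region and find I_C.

Assume active. Base-emitter loop: I_B = (V_BB − V_BE)/(R_B + (β+1)R_E) = (5.3 − 0.7)/(330 + 81×1.8) = 0.00967 mA.
I_C = β·I_B = 80×0.00967 = 0.773 mA.
V_CE = V_CC − I_C·R_C − I_E·R_E = 13 − 0.773×3.9 − 0.783×1.8 = 8.57 V > V_CE(sat), so the active-region assumption holds.

active; I_C ≈ 0.77 mA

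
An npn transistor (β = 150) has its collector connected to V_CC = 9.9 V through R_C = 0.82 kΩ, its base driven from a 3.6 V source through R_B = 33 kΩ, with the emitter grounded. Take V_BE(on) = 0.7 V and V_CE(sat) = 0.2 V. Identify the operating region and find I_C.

saturation; I_C ≈ 12 mA

Assume active: I_B = (3.6 − 0.7)/33 = 0.0879 mA, giving I_C = β·I_B = 13.2 mA.
But then V_CE = 9.9 − 13.2×0.82 = -0.909 V < V_CE(sat) = 0.2 V — impossible in the active region.
So the transistor is saturated. With V_CE = 0.2 V, I_C = (V_CC − 0.2)/R_C = 9.7/0.82 = 11.8 mA.
Check: β·I_B = 13.2 mA > I_C = 11.8 mA, confirming saturation.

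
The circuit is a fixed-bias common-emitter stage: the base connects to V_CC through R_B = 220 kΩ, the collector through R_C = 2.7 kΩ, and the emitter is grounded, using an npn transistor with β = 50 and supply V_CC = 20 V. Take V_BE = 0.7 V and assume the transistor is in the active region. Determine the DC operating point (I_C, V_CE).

Base loop: V_CC = I_B·R_B + V_BE, so I_B = (20 − 0.7)/220 kΩ = 0.0877 mA.
In the active region I_C = β·I_B = 50 × 0.0877 = 4.39 mA.
Collector loop: V_CE = V_CC − I_C·R_C = 20 − 4.39×2.7 = 8.16 V.
Since V_CE = 8.16 V > V_CE(sat) ≈ 0.2 V, the transistor is in the active region as assumed.

I_C ≈ 4.4 mA, V_CE ≈ 8.2 V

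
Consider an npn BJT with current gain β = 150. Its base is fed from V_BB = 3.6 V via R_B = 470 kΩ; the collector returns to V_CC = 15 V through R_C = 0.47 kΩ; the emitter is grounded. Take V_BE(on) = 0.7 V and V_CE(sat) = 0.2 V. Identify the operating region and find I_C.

Assume active. Base-emitter loop: I_B = (V_BB − V_BE)/R_B = (3.6 − 0.7)/470 = 0.00617 mA.
I_C = β·I_B = 150×0.00617 = 0.926 mA.
V_CE = V_CC − I_C·R_C = 15 − 0.926×0.47 = 14.6 V > V_CE(sat), so the active-region assumption holds.

active; I_C ≈ 0.93 mA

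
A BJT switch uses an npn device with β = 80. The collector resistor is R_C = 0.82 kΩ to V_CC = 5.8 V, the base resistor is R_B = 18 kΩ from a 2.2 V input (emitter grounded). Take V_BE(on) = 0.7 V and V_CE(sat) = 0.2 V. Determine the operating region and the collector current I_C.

Assume active. Base-emitter loop: I_B = (V_BB − V_BE)/R_B = (2.2 − 0.7)/18 = 0.0833 mA.
I_C = β·I_B = 80×0.0833 = 6.67 mA.
V_CE = V_CC − I_C·R_C = 5.8 − 6.67×0.82 = 0.333 V > V_CE(sat), so the active-region assumption holds.

active; I_C ≈ 6.7 mA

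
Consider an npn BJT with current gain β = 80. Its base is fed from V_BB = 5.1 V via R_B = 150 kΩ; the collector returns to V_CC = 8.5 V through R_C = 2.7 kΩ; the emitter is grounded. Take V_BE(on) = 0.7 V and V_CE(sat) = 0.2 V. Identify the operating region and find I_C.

active; I_C ≈ 2.3 mA

Assume active. Base-emitter loop: I_B = (V_BB − V_BE)/R_B = (5.1 − 0.7)/150 = 0.0293 mA.
I_C = β·I_B = 80×0.0293 = 2.35 mA.
V_CE = V_CC − I_C·R_C = 8.5 − 2.35×2.7 = 2.16 V > V_CE(sat), so the active-region assumption holds.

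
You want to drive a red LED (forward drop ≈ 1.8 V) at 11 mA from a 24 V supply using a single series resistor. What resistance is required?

The resistor drops V_S − V_D = 24 − 1.8 = 22.2 V at 11 mA.
R = 22.2 V / 11 mA = 2.02 kΩ.

R ≈ 2 kΩ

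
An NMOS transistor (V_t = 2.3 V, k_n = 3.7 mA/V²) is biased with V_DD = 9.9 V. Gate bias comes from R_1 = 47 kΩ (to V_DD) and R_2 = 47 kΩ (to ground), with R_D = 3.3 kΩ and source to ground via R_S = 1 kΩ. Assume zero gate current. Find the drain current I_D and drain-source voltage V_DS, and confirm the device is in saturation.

I_D ≈ 1.7 mA, V_DS ≈ 2.6 V

V_G = V_DD·R_2/(R_1+R_2) = 9.9×47/94 = 4.95 V.
Assume saturation: I_D = (k_n/2)(V_GS − V_t)² with V_GS = V_G − I_D·R_S = 4.95 − 1·I_D.
Substituting gives 1.85·I_D² − 10.8·I_D + 13 = 0, with roots I_D = 1.69 or 4.15 mA.
The root I_D = 4.15 mA gives V_GS = 0.803 V ≤ V_t, so take I_D = 1.69 mA.
Then V_GS = 3.26 V and V_DS = V_DD − I_D(R_D+R_S) = 9.9 − 1.69×4.3 = 2.62 V.
Saturation requires V_DS ≥ V_GS − V_t = 0.957 V; 2.62 ≥ 0.957 ✓.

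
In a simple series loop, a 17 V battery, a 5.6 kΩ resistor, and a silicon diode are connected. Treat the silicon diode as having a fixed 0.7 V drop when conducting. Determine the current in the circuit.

KVL around the loop: 17 = V_D + I·R = 0.7 + I × 5.6 kΩ.
So I = (17 − 0.7) / 5.6 kΩ = 16.3 / 5.6 = 2.91 mA.

I ≈ 2.9 mA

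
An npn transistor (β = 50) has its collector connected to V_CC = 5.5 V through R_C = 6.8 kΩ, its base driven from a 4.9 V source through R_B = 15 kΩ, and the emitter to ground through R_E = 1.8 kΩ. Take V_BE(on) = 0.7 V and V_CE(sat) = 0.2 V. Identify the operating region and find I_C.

saturation; I_C ≈ 0.58 mA

Assume active: I_B = (4.9 − 0.7)/(15 + 51×1.8) = 0.0393 mA, I_C = β·I_B = 1.97 mA.
Then V_CE = 5.5 − 1.97×6.8 − 2.01×1.8 = -11.5 V < 0.2 V — the active assumption fails.
Re-solve with V_CE = 0.2 V. KCL at the emitter: V_E/R_E = (V_BB−0.7−V_E)/R_B + (V_CC−0.2−V_E)/R_C, giving V_E = 1.38 V.
I_C = (V_CC − 0.2 − V_E)/R_C = (5.3 − 1.38)/6.8 = 0.577 mA.
Check: I_B = (4.2 − 1.38)/15 = 0.188 mA, and β·I_B = 9.41 mA > I_C, confirming saturation.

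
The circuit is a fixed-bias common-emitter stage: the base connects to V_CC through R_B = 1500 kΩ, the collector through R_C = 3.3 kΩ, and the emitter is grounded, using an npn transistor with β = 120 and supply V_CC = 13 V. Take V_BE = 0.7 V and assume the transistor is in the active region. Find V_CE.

Base loop: V_CC = I_B·R_B + V_BE, so I_B = (13 − 0.7)/1500 kΩ = 0.0082 mA.
In the active region I_C = β·I_B = 120 × 0.0082 = 0.984 mA.
Collector loop: V_CE = V_CC − I_C·R_C = 13 − 0.984×3.3 = 9.75 V.
Since V_CE = 9.75 V > V_CE(sat) ≈ 0.2 V, the transistor is in the active region as assumed.

V_CE ≈ 9.8 V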